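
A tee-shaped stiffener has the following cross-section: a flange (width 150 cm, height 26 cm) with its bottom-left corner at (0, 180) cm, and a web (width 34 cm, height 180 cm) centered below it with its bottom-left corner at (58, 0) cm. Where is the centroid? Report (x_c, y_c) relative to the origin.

Part | A | x̄ᵢ | ȳᵢ | A·x̄ᵢ | A·ȳᵢ
web | 6120.00 | 75.00 | 90.00 | 459000.00 | 550800.00
flange | 3900.00 | 75.00 | 193.00 | 292500.00 | 752700.00
Σ | 10020.00 |  |  | 751500.00 | 1303500.00
x_c = 751500.00 / 10020.00 = 75.00 cm
y_c = 1303500.00 / 10020.00 = 130.09 cm

x_c = 75.00 cm, y_c = 130.09 cm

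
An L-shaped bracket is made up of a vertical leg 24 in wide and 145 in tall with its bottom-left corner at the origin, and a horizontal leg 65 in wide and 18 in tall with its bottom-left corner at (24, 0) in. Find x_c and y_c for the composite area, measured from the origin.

vertical leg: A = 24 × 145 = 3480.00, centroid at (12.00, 72.50).
horizontal leg: A = 65 × 18 = 1170.00, centroid at (56.50, 9.00).
ΣA = 4650.00 in²
ΣAx_c = (3480.00)(12.00) + (1170.00)(56.50) = 107865.00 in³
ΣAy_c = (3480.00)(72.50) + (1170.00)(9.00) = 262830.00 in³
x_c = 107865.00 / 4650.00 = 23.20 in
y_c = 262830.00 / 4650.00 = 56.52 in

x_c = 23.20 in, y_c = 56.52 in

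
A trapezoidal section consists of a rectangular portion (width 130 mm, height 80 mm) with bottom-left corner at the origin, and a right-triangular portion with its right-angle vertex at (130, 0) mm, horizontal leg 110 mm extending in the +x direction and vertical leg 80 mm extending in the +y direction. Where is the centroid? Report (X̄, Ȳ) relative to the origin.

X̄ = 95.23 mm, Ȳ = 36.04 mm

rectangular portion: A = 130 × 80 = 10400.00, centroid at (65.00, 40.00).
triangular portion: A = ½·110·80 = 4400.00, centroid at (166.67, 26.67).
ΣA = 14800.00 mm², ΣAX̄ = 1409333.33 mm³, ΣAȲ = 533333.33 mm³.
X̄ = 1409333.33/14800.00 = 95.23 mm; Ȳ = 533333.33/14800.00 = 36.04 mm.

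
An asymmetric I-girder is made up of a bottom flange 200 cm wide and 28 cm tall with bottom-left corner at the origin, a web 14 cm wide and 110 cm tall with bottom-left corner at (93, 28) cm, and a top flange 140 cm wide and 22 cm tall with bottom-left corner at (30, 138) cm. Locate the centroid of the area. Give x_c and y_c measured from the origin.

x_c = 100.00 cm, y_c = 65.08 cm

Part | A | x̄ᵢ | ȳᵢ | A·x̄ᵢ | A·ȳᵢ
bottom flange | 5600.00 | 100.00 | 14.00 | 560000.00 | 78400.00
web | 1540.00 | 100.00 | 83.00 | 154000.00 | 127820.00
top flange | 3080.00 | 100.00 | 149.00 | 308000.00 | 458920.00
Σ | 10220.00 |  |  | 1022000.00 | 665140.00
x_c = 1022000.00 / 10220.00 = 100.00 cm
y_c = 665140.00 / 10220.00 = 65.08 cm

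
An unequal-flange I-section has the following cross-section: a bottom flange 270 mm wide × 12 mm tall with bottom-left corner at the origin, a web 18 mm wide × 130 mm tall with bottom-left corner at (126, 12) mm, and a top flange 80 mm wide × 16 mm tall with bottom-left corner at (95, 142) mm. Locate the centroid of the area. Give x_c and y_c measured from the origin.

x_c = 135.00 mm, y_c = 57.09 mm

Part | A | x̄ᵢ | ȳᵢ | A·x̄ᵢ | A·ȳᵢ
bottom flange | 3240.00 | 135.00 | 6.00 | 437400.00 | 19440.00
web | 2340.00 | 135.00 | 77.00 | 315900.00 | 180180.00
top flange | 1280.00 | 135.00 | 150.00 | 172800.00 | 192000.00
Σ | 6860.00 |  |  | 926100.00 | 391620.00
x_c = 926100.00 / 6860.00 = 135.00 mm
y_c = 391620.00 / 6860.00 = 57.09 mm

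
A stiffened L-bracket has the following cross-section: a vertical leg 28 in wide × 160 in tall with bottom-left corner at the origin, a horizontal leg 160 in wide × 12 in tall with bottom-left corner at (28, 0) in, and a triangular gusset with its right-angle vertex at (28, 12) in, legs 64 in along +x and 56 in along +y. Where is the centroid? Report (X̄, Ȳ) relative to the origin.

X̄ = 43.76 in, Ȳ = 51.86 in

Part | A | x̄ᵢ | ȳᵢ | A·x̄ᵢ | A·ȳᵢ
vertical leg | 4480.00 | 14.00 | 80.00 | 62720.00 | 358400.00
horizontal leg | 1920.00 | 108.00 | 6.00 | 207360.00 | 11520.00
gusset | 1792.00 | 49.33 | 30.67 | 88405.33 | 54954.67
Σ | 8192.00 |  |  | 358485.33 | 424874.67
X̄ = 358485.33 / 8192.00 = 43.76 in
Ȳ = 424874.67 / 8192.00 = 51.86 in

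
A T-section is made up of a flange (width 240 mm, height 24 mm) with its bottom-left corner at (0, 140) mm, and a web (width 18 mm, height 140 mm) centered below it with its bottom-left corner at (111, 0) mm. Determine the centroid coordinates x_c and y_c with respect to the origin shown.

web: A = 18 × 140 = 2520.00, centroid at (120.00, 70.00).
flange: A = 240 × 24 = 5760.00, centroid at (120.00, 152.00).
ΣA = 8280.00 mm²
ΣAx_c = (2520.00)(120.00) + (5760.00)(120.00) = 993600.00 mm³
ΣAy_c = (2520.00)(70.00) + (5760.00)(152.00) = 1051920.00 mm³
x_c = 993600.00 / 8280.00 = 120.00 mm
y_c = 1051920.00 / 8280.00 = 127.04 mm

x_c = 120.00 mm, y_c = 127.04 mm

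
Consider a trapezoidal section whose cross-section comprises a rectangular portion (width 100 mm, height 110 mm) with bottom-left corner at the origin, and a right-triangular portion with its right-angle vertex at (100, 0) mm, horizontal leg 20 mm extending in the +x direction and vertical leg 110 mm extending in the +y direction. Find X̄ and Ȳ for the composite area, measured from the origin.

X̄ = 55.15 mm, Ȳ = 53.33 mm

Part | A | x̄ᵢ | ȳᵢ | A·x̄ᵢ | A·ȳᵢ
rectangular portion | 11000.00 | 50.00 | 55.00 | 550000.00 | 605000.00
triangular portion | 1100.00 | 106.67 | 36.67 | 117333.33 | 40333.33
Σ | 12100.00 |  |  | 667333.33 | 645333.33
X̄ = 667333.33 / 12100.00 = 55.15 mm
Ȳ = 645333.33 / 12100.00 = 53.33 mm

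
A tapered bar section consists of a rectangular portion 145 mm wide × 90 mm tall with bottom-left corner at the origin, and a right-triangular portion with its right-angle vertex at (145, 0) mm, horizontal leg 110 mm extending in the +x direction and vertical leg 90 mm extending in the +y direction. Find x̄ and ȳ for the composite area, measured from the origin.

x̄ = 102.52 mm, ȳ = 40.88 mm

rectangular portion: A = 145 × 90 = 13050.00, centroid at (72.50, 45.00).
triangular portion: A = ½·110·90 = 4950.00, centroid at (181.67, 30.00).
ΣA = 18000.00 mm²
ΣAx̄ = (13050.00)(72.50) + (4950.00)(181.67) = 1845375.00 mm³
ΣAȳ = (13050.00)(45.00) + (4950.00)(30.00) = 735750.00 mm³
x̄ = 1845375.00 / 18000.00 = 102.52 mm
ȳ = 735750.00 / 18000.00 = 40.88 mm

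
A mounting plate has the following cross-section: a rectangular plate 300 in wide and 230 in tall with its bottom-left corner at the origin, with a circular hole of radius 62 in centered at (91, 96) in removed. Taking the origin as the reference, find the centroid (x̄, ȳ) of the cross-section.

x̄ = 162.52 in, ȳ = 119.03 in

Part | A | x̄ᵢ | ȳᵢ | A·x̄ᵢ | A·ȳᵢ
plate | 69000.00 | 150.00 | 115.00 | 10350000.00 | 7935000.00
hole | -12076.28 | 91.00 | 96.00 | -1098941.68 | -1159323.09
Σ | 56923.72 |  |  | 9251058.32 | 6775676.91
x̄ = 9251058.32 / 56923.72 = 162.52 in
ȳ = 6775676.91 / 56923.72 = 119.03 in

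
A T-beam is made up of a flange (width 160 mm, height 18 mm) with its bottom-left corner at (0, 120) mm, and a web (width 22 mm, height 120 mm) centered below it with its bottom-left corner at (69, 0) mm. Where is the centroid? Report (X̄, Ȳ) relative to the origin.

Part | A | x̄ᵢ | ȳᵢ | A·x̄ᵢ | A·ȳᵢ
web | 2640.00 | 80.00 | 60.00 | 211200.00 | 158400.00
flange | 2880.00 | 80.00 | 129.00 | 230400.00 | 371520.00
Σ | 5520.00 |  |  | 441600.00 | 529920.00
X̄ = 441600.00 / 5520.00 = 80.00 mm
Ȳ = 529920.00 / 5520.00 = 96.00 mm

X̄ = 80.00 mm, Ȳ = 96.00 mm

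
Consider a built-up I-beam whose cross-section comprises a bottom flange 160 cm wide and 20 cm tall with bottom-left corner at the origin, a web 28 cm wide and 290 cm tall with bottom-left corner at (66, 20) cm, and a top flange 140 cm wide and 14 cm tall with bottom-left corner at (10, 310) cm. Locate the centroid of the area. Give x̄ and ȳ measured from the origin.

bottom flange: A = 160 × 20 = 3200.00, centroid at (80.00, 10.00).
web: A = 28 × 290 = 8120.00, centroid at (80.00, 165.00).
top flange: A = 140 × 14 = 1960.00, centroid at (80.00, 317.00).
ΣA = 13280.00 cm², ΣAx̄ = 1062400.00 cm³, ΣAȳ = 1993120.00 cm³.
x̄ = 1062400.00/13280.00 = 80.00 cm; ȳ = 1993120.00/13280.00 = 150.08 cm.

x̄ = 80.00 cm, ȳ = 150.08 cm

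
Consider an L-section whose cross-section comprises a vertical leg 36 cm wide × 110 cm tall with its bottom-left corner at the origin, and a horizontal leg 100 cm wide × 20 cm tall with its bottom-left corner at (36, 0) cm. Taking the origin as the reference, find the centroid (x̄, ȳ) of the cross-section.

x̄ = 40.82 cm, ȳ = 39.90 cm

Part | A | x̄ᵢ | ȳᵢ | A·x̄ᵢ | A·ȳᵢ
vertical leg | 3960.00 | 18.00 | 55.00 | 71280.00 | 217800.00
horizontal leg | 2000.00 | 86.00 | 10.00 | 172000.00 | 20000.00
Σ | 5960.00 |  |  | 243280.00 | 237800.00
x̄ = 243280.00 / 5960.00 = 40.82 cm
ȳ = 237800.00 / 5960.00 = 39.90 cm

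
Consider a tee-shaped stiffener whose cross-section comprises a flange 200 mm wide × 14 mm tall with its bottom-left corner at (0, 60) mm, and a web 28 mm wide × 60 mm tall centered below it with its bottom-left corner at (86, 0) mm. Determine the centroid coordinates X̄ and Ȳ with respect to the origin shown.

X̄ = 100.00 mm, Ȳ = 53.12 mm

web: A = 28 × 60 = 1680.00, centroid at (100.00, 30.00).
flange: A = 200 × 14 = 2800.00, centroid at (100.00, 67.00).
ΣA = 4480.00 mm²
ΣAX̄ = (1680.00)(100.00) + (2800.00)(100.00) = 448000.00 mm³
ΣAȲ = (1680.00)(30.00) + (2800.00)(67.00) = 238000.00 mm³
X̄ = 448000.00 / 4480.00 = 100.00 mm
Ȳ = 238000.00 / 4480.00 = 53.12 mm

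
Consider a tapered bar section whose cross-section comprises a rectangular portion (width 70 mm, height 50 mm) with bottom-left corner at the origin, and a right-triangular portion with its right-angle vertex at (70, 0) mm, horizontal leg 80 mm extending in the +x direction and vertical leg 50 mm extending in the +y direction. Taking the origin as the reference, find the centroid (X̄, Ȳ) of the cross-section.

X̄ = 57.42 mm, Ȳ = 21.97 mm

rectangular portion: A = 70 × 50 = 3500.00, centroid at (35.00, 25.00).
triangular portion: A = ½·80·50 = 2000.00, centroid at (96.67, 16.67).
ΣA = 5500.00 mm²
ΣAX̄ = (3500.00)(35.00) + (2000.00)(96.67) = 315833.33 mm³
ΣAȲ = (3500.00)(25.00) + (2000.00)(16.67) = 120833.33 mm³
X̄ = 315833.33 / 5500.00 = 57.42 mm
Ȳ = 120833.33 / 5500.00 = 21.97 mm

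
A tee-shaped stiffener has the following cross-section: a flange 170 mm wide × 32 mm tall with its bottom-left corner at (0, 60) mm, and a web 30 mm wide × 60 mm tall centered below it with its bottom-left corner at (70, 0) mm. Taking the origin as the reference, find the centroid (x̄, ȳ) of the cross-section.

x̄ = 85.00 mm, ȳ = 64.56 mm

web: A = 30 × 60 = 1800.00, centroid at (85.00, 30.00).
flange: A = 170 × 32 = 5440.00, centroid at (85.00, 76.00).
ΣA = 7240.00 mm², ΣAx̄ = 615400.00 mm³, ΣAȳ = 467440.00 mm³.
x̄ = 615400.00/7240.00 = 85.00 mm; ȳ = 467440.00/7240.00 = 64.56 mm.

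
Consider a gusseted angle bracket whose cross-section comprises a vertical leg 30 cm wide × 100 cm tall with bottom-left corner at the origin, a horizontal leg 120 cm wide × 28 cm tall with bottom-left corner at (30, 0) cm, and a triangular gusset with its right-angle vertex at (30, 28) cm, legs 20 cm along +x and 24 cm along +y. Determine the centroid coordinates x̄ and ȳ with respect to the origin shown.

x̄ = 53.97 cm, ȳ = 31.16 cm

vertical leg: A = 30 × 100 = 3000.00, centroid at (15.00, 50.00).
horizontal leg: A = 120 × 28 = 3360.00, centroid at (90.00, 14.00).
gusset: A = ½·20·24 = 240.00, centroid at (36.67, 36.00).
ΣA = 6600.00 cm²
ΣAx̄ = (3000.00)(15.00) + (3360.00)(90.00) + (240.00)(36.67) = 356200.00 cm³
ΣAȳ = (3000.00)(50.00) + (3360.00)(14.00) + (240.00)(36.00) = 205680.00 cm³
x̄ = 356200.00 / 6600.00 = 53.97 cm
ȳ = 205680.00 / 6600.00 = 31.16 cm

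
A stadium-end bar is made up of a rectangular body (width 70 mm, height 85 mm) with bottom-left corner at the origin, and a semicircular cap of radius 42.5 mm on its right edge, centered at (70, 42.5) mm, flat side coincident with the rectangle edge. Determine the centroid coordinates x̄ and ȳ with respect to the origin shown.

rectangular body: A = 70 × 85 = 5950.00, centroid at (35.00, 42.50).
semicircular end: A = ½π·42.5² = 2837.25, centroid at (88.04, 42.50).
ΣA = 8787.25 mm²
ΣAx̄ = (5950.00)(35.00) + (2837.25)(88.04) = 458034.64 mm³
ΣAȳ = (5950.00)(42.50) + (2837.25)(42.50) = 373458.16 mm³
x̄ = 458034.64 / 8787.25 = 52.12 mm
ȳ = 373458.16 / 8787.25 = 42.50 mm

x̄ = 52.12 mm, ȳ = 42.50 mm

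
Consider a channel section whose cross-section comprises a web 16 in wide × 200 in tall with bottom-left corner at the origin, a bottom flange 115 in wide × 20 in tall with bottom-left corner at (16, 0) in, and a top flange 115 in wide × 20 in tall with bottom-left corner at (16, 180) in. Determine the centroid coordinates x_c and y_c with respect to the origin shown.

web: A = 16 × 200 = 3200.00, centroid at (8.00, 100.00).
bottom flange: A = 115 × 20 = 2300.00, centroid at (73.50, 10.00).
top flange: A = 115 × 20 = 2300.00, centroid at (73.50, 190.00).
ΣA = 7800.00 in², ΣAx_c = 363700.00 in³, ΣAy_c = 780000.00 in³.
x_c = 363700.00/7800.00 = 46.63 in; y_c = 780000.00/7800.00 = 100.00 in.

x_c = 46.63 in, y_c = 100.00 in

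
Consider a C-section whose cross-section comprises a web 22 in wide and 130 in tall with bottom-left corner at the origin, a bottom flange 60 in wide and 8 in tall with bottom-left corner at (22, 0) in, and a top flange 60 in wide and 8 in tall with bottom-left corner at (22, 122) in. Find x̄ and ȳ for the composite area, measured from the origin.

x̄ = 21.30 in, ȳ = 65.00 in

Part | A | x̄ᵢ | ȳᵢ | A·x̄ᵢ | A·ȳᵢ
web | 2860.00 | 11.00 | 65.00 | 31460.00 | 185900.00
bottom flange | 480.00 | 52.00 | 4.00 | 24960.00 | 1920.00
top flange | 480.00 | 52.00 | 126.00 | 24960.00 | 60480.00
Σ | 3820.00 |  |  | 81380.00 | 248300.00
x̄ = 81380.00 / 3820.00 = 21.30 in
ȳ = 248300.00 / 3820.00 = 65.00 in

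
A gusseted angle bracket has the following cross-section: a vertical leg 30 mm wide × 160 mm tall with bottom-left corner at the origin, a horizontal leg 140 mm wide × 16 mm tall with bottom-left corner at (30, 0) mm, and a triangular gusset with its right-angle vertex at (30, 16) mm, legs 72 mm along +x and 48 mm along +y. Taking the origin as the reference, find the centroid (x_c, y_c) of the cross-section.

vertical leg: A = 30 × 160 = 4800.00, centroid at (15.00, 80.00).
horizontal leg: A = 140 × 16 = 2240.00, centroid at (100.00, 8.00).
gusset: A = ½·72·48 = 1728.00, centroid at (54.00, 32.00).
ΣA = 8768.00 mm²
ΣAx_c = (4800.00)(15.00) + (2240.00)(100.00) + (1728.00)(54.00) = 389312.00 mm³
ΣAy_c = (4800.00)(80.00) + (2240.00)(8.00) + (1728.00)(32.00) = 457216.00 mm³
x_c = 389312.00 / 8768.00 = 44.40 mm
y_c = 457216.00 / 8768.00 = 52.15 mm

x_c = 44.40 mm, y_c = 52.15 mm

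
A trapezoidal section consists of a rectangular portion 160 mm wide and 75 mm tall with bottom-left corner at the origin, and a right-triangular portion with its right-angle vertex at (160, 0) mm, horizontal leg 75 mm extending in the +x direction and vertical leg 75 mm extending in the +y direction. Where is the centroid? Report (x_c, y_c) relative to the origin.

rectangular portion: A = 160 × 75 = 12000.00, centroid at (80.00, 37.50).
triangular portion: A = ½·75·75 = 2812.50, centroid at (185.00, 25.00).
ΣA = 14812.50 mm²
ΣAx_c = (12000.00)(80.00) + (2812.50)(185.00) = 1480312.50 mm³
ΣAy_c = (12000.00)(37.50) + (2812.50)(25.00) = 520312.50 mm³
x_c = 1480312.50 / 14812.50 = 99.94 mm
y_c = 520312.50 / 14812.50 = 35.13 mm

x_c = 99.94 mm, y_c = 35.13 mm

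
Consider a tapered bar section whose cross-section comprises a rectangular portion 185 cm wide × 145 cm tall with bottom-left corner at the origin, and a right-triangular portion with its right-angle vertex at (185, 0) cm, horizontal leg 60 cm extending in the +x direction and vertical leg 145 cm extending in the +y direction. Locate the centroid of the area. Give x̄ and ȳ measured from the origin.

rectangular portion: A = 185 × 145 = 26825.00, centroid at (92.50, 72.50).
triangular portion: A = ½·60·145 = 4350.00, centroid at (205.00, 48.33).
ΣA = 31175.00 cm²
ΣAx̄ = (26825.00)(92.50) + (4350.00)(205.00) = 3373062.50 cm³
ΣAȳ = (26825.00)(72.50) + (4350.00)(48.33) = 2155062.50 cm³
x̄ = 3373062.50 / 31175.00 = 108.20 cm
ȳ = 2155062.50 / 31175.00 = 69.13 cm

x̄ = 108.20 cm, ȳ = 69.13 cm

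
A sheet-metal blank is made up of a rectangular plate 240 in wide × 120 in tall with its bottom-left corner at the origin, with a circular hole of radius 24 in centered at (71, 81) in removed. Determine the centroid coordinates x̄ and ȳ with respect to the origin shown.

x̄ = 123.29 in, ȳ = 58.59 in

Part | A | x̄ᵢ | ȳᵢ | A·x̄ᵢ | A·ȳᵢ
plate | 28800.00 | 120.00 | 60.00 | 3456000.00 | 1728000.00
hole | -1809.56 | 71.00 | 81.00 | -128478.57 | -146574.15
Σ | 26990.44 |  |  | 3327521.43 | 1581425.85
x̄ = 3327521.43 / 26990.44 = 123.29 in
ȳ = 1581425.85 / 26990.44 = 58.59 in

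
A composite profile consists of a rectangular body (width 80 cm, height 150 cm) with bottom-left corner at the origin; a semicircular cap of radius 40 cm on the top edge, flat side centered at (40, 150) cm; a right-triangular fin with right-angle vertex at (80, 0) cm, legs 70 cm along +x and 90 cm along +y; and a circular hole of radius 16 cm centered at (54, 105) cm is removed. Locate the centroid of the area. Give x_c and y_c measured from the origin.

x_c = 51.17 cm, y_c = 78.87 cm

rectangular body: A = 80 × 150 = 12000.00, centroid at (40.00, 75.00).
semicircular top: A = ½π·40² = 2513.27, centroid at (40.00, 166.98).
triangular fin: A = ½·70·90 = 3150.00, centroid at (103.33, 30.00).
hole: A = −π·16² = -804.25, centroid at (54.00, 105.00).
ΣA = 16859.03 cm², ΣAx_c = 862601.59 cm³, ΣAy_c = 1329711.77 cm³.
x_c = 862601.59/16859.03 = 51.17 cm; y_c = 1329711.77/16859.03 = 78.87 cm.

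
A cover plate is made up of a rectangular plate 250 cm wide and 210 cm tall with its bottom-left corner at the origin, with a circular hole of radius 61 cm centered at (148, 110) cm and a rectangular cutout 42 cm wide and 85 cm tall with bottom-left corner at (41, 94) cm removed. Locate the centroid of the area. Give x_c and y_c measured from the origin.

x_c = 123.82 cm, y_c = 100.41 cm

plate: A = 250 × 210 = 52500.00, centroid at (125.00, 105.00).
hole 1: A = −π·61² = -11689.87, centroid at (148.00, 110.00).
hole 2: A = −(42 × 85) = -3570.00, centroid at (62.00, 136.50).
ΣA = 37240.13 cm²
ΣAx_c = (52500.00)(125.00) + (-11689.87)(148.00) + (-3570.00)(62.00) = 4611059.79 cm³
ΣAy_c = (52500.00)(105.00) + (-11689.87)(110.00) + (-3570.00)(136.50) = 3739309.71 cm³
x_c = 4611059.79 / 37240.13 = 123.82 cm
y_c = 3739309.71 / 37240.13 = 100.41 cm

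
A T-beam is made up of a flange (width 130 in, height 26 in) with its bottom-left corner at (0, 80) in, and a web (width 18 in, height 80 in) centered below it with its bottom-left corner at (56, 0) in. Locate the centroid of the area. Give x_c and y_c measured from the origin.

web: A = 18 × 80 = 1440.00, centroid at (65.00, 40.00).
flange: A = 130 × 26 = 3380.00, centroid at (65.00, 93.00).
ΣA = 4820.00 in²
ΣAx_c = (1440.00)(65.00) + (3380.00)(65.00) = 313300.00 in³
ΣAy_c = (1440.00)(40.00) + (3380.00)(93.00) = 371940.00 in³
x_c = 313300.00 / 4820.00 = 65.00 in
y_c = 371940.00 / 4820.00 = 77.17 in

x_c = 65.00 in, y_c = 77.17 in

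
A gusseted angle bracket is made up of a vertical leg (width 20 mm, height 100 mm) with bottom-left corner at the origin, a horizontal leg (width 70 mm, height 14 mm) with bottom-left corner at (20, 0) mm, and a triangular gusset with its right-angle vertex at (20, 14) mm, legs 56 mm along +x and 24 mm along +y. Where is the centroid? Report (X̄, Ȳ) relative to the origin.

X̄ = 27.35 mm, Ȳ = 33.31 mm

vertical leg: A = 20 × 100 = 2000.00, centroid at (10.00, 50.00).
horizontal leg: A = 70 × 14 = 980.00, centroid at (55.00, 7.00).
gusset: A = ½·56·24 = 672.00, centroid at (38.67, 22.00).
ΣA = 3652.00 mm²
ΣAX̄ = (2000.00)(10.00) + (980.00)(55.00) + (672.00)(38.67) = 99884.00 mm³
ΣAȲ = (2000.00)(50.00) + (980.00)(7.00) + (672.00)(22.00) = 121644.00 mm³
X̄ = 99884.00 / 3652.00 = 27.35 mm
Ȳ = 121644.00 / 3652.00 = 33.31 mm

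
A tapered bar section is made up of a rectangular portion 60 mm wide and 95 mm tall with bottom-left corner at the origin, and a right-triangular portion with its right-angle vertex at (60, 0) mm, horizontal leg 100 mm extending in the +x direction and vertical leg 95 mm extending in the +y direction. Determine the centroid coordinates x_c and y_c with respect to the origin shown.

x_c = 58.79 mm, y_c = 40.30 mm

rectangular portion: A = 60 × 95 = 5700.00, centroid at (30.00, 47.50).
triangular portion: A = ½·100·95 = 4750.00, centroid at (93.33, 31.67).
ΣA = 10450.00 mm², ΣAx_c = 614333.33 mm³, ΣAy_c = 421166.67 mm³.
x_c = 614333.33/10450.00 = 58.79 mm; y_c = 421166.67/10450.00 = 40.30 mm.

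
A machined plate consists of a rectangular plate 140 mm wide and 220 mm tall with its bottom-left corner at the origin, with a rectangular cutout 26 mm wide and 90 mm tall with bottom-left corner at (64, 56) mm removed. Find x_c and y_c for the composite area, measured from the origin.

plate: A = 140 × 220 = 30800.00, centroid at (70.00, 110.00).
hole: A = −(26 × 90) = -2340.00, centroid at (77.00, 101.00).
ΣA = 28460.00 mm², ΣAx_c = 1975820.00 mm³, ΣAy_c = 3151660.00 mm³.
x_c = 1975820.00/28460.00 = 69.42 mm; y_c = 3151660.00/28460.00 = 110.74 mm.

x_c = 69.42 mm, y_c = 110.74 mm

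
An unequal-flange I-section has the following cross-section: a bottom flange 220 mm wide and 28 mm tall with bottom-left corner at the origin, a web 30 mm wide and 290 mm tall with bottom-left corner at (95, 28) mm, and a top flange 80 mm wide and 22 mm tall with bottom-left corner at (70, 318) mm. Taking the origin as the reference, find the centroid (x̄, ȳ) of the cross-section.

Part | A | x̄ᵢ | ȳᵢ | A·x̄ᵢ | A·ȳᵢ
bottom flange | 6160.00 | 110.00 | 14.00 | 677600.00 | 86240.00
web | 8700.00 | 110.00 | 173.00 | 957000.00 | 1505100.00
top flange | 1760.00 | 110.00 | 329.00 | 193600.00 | 579040.00
Σ | 16620.00 |  |  | 1828200.00 | 2170380.00
x̄ = 1828200.00 / 16620.00 = 110.00 mm
ȳ = 2170380.00 / 16620.00 = 130.59 mm

x̄ = 110.00 mm, ȳ = 130.59 mm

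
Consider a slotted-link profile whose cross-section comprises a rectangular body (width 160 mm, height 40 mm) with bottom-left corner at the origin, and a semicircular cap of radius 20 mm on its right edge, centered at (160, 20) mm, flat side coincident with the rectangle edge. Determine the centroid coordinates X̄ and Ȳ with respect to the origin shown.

rectangular body: A = 160 × 40 = 6400.00, centroid at (80.00, 20.00).
semicircular end: A = ½π·20² = 628.32, centroid at (168.49, 20.00).
ΣA = 7028.32 mm², ΣAX̄ = 617864.30 mm³, ΣAȲ = 140566.37 mm³.
X̄ = 617864.30/7028.32 = 87.91 mm; Ȳ = 140566.37/7028.32 = 20.00 mm.

X̄ = 87.91 mm, Ȳ = 20.00 mm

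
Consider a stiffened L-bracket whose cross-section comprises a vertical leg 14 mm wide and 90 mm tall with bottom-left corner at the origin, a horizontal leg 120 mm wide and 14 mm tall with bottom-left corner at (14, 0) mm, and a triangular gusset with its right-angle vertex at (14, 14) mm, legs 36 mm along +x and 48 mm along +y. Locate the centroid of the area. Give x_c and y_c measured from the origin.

x_c = 40.91 mm, y_c = 24.81 mm

vertical leg: A = 14 × 90 = 1260.00, centroid at (7.00, 45.00).
horizontal leg: A = 120 × 14 = 1680.00, centroid at (74.00, 7.00).
gusset: A = ½·36·48 = 864.00, centroid at (26.00, 30.00).
ΣA = 3804.00 mm²
ΣAx_c = (1260.00)(7.00) + (1680.00)(74.00) + (864.00)(26.00) = 155604.00 mm³
ΣAy_c = (1260.00)(45.00) + (1680.00)(7.00) + (864.00)(30.00) = 94380.00 mm³
x_c = 155604.00 / 3804.00 = 40.91 mm
y_c = 94380.00 / 3804.00 = 24.81 mm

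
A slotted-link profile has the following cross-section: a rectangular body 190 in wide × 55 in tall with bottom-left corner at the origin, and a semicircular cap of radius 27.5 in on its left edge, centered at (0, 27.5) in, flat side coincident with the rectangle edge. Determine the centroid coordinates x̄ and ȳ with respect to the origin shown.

rectangular body: A = 190 × 55 = 10450.00, centroid at (95.00, 27.50).
semicircular end: A = ½π·27.5² = 1187.91, centroid at (-11.67, 27.50).
ΣA = 11637.91 in²
ΣAx̄ = (10450.00)(95.00) + (1187.91)(-11.67) = 978885.42 in³
ΣAȳ = (10450.00)(27.50) + (1187.91)(27.50) = 320042.65 in³
x̄ = 978885.42 / 11637.91 = 84.11 in
ȳ = 320042.65 / 11637.91 = 27.50 in

x̄ = 84.11 in, ȳ = 27.50 in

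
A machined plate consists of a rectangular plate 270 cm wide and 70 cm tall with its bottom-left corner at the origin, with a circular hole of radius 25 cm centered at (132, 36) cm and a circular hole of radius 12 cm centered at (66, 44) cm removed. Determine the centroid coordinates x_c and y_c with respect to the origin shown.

Part | A | x̄ᵢ | ȳᵢ | A·x̄ᵢ | A·ȳᵢ
plate | 18900.00 | 135.00 | 35.00 | 2551500.00 | 661500.00
hole 1 | -1963.50 | 132.00 | 36.00 | -259181.39 | -70685.83
hole 2 | -452.39 | 66.00 | 44.00 | -29857.70 | -19905.13
Σ | 16484.12 |  |  | 2262460.91 | 570909.03
x_c = 2262460.91 / 16484.12 = 137.25 cm
y_c = 570909.03 / 16484.12 = 34.63 cm

x_c = 137.25 cm, y_c = 34.63 cm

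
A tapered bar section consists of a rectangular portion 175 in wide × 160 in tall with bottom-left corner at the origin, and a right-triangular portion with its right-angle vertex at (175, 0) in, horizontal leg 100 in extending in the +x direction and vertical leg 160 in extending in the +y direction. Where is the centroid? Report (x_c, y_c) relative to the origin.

Part | A | x̄ᵢ | ȳᵢ | A·x̄ᵢ | A·ȳᵢ
rectangular portion | 28000.00 | 87.50 | 80.00 | 2450000.00 | 2240000.00
triangular portion | 8000.00 | 208.33 | 53.33 | 1666666.67 | 426666.67
Σ | 36000.00 |  |  | 4116666.67 | 2666666.67
x_c = 4116666.67 / 36000.00 = 114.35 in
y_c = 2666666.67 / 36000.00 = 74.07 in

x_c = 114.35 in, y_c = 74.07 in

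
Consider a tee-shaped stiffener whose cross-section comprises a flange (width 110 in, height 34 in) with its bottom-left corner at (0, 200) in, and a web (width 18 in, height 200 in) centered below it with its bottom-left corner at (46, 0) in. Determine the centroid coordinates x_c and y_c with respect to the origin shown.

web: A = 18 × 200 = 3600.00, centroid at (55.00, 100.00).
flange: A = 110 × 34 = 3740.00, centroid at (55.00, 217.00).
ΣA = 7340.00 in², ΣAx_c = 403700.00 in³, ΣAy_c = 1171580.00 in³.
x_c = 403700.00/7340.00 = 55.00 in; y_c = 1171580.00/7340.00 = 159.62 in.

x_c = 55.00 in, y_c = 159.62 in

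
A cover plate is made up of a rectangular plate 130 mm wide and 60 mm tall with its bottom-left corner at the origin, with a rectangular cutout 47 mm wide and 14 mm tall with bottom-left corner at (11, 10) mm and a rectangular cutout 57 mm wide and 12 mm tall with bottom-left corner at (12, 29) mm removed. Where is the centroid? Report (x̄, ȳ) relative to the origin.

x̄ = 70.70 mm, ȳ = 30.79 mm

plate: A = 130 × 60 = 7800.00, centroid at (65.00, 30.00).
hole 1: A = −(47 × 14) = -658.00, centroid at (34.50, 17.00).
hole 2: A = −(57 × 12) = -684.00, centroid at (40.50, 35.00).
ΣA = 6458.00 mm², ΣAx̄ = 456597.00 mm³, ΣAȳ = 198874.00 mm³.
x̄ = 456597.00/6458.00 = 70.70 mm; ȳ = 198874.00/6458.00 = 30.79 mm.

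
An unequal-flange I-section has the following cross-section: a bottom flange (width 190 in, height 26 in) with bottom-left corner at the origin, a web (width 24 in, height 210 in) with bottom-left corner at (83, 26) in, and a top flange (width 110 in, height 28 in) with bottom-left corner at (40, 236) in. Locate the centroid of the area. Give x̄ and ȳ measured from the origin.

bottom flange: A = 190 × 26 = 4940.00, centroid at (95.00, 13.00).
web: A = 24 × 210 = 5040.00, centroid at (95.00, 131.00).
top flange: A = 110 × 28 = 3080.00, centroid at (95.00, 250.00).
ΣA = 13060.00 in², ΣAx̄ = 1240700.00 in³, ΣAȳ = 1494460.00 in³.
x̄ = 1240700.00/13060.00 = 95.00 in; ȳ = 1494460.00/13060.00 = 114.43 in.

x̄ = 95.00 in, ȳ = 114.43 in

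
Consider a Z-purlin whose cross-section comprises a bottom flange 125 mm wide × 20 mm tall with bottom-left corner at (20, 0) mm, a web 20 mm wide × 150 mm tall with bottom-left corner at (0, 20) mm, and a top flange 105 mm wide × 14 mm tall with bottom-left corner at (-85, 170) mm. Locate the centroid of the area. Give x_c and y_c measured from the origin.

Part | A | x̄ᵢ | ȳᵢ | A·x̄ᵢ | A·ȳᵢ
bottom flange | 2500.00 | 82.50 | 10.00 | 206250.00 | 25000.00
web | 3000.00 | 10.00 | 95.00 | 30000.00 | 285000.00
top flange | 1470.00 | -32.50 | 177.00 | -47775.00 | 260190.00
Σ | 6970.00 |  |  | 188475.00 | 570190.00
x_c = 188475.00 / 6970.00 = 27.04 mm
y_c = 570190.00 / 6970.00 = 81.81 mm

x_c = 27.04 mm, y_c = 81.81 mm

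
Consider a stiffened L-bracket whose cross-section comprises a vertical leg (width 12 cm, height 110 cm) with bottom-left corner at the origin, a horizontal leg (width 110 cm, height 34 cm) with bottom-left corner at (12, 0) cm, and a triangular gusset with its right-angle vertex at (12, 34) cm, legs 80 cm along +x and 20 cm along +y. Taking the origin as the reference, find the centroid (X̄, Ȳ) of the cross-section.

vertical leg: A = 12 × 110 = 1320.00, centroid at (6.00, 55.00).
horizontal leg: A = 110 × 34 = 3740.00, centroid at (67.00, 17.00).
gusset: A = ½·80·20 = 800.00, centroid at (38.67, 40.67).
ΣA = 5860.00 cm², ΣAX̄ = 289433.33 cm³, ΣAȲ = 168713.33 cm³.
X̄ = 289433.33/5860.00 = 49.39 cm; Ȳ = 168713.33/5860.00 = 28.79 cm.

X̄ = 49.39 cm, Ȳ = 28.79 cm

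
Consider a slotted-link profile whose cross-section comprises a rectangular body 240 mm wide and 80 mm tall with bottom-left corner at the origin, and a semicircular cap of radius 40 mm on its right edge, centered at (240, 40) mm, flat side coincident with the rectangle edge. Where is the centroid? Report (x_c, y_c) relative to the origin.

x_c = 135.85 mm, y_c = 40.00 mm

Part | A | x̄ᵢ | ȳᵢ | A·x̄ᵢ | A·ȳᵢ
rectangular body | 19200.00 | 120.00 | 40.00 | 2304000.00 | 768000.00
semicircular end | 2513.27 | 256.98 | 40.00 | 645852.46 | 100530.96
Σ | 21713.27 |  |  | 2949852.46 | 868530.96
x_c = 2949852.46 / 21713.27 = 135.85 mm
y_c = 868530.96 / 21713.27 = 40.00 mm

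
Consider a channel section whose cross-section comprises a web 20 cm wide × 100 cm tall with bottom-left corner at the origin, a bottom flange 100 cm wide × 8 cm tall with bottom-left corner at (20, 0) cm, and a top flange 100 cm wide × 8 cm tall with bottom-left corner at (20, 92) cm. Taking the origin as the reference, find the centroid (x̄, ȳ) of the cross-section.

Part | A | x̄ᵢ | ȳᵢ | A·x̄ᵢ | A·ȳᵢ
web | 2000.00 | 10.00 | 50.00 | 20000.00 | 100000.00
bottom flange | 800.00 | 70.00 | 4.00 | 56000.00 | 3200.00
top flange | 800.00 | 70.00 | 96.00 | 56000.00 | 76800.00
Σ | 3600.00 |  |  | 132000.00 | 180000.00
x̄ = 132000.00 / 3600.00 = 36.67 cm
ȳ = 180000.00 / 3600.00 = 50.00 cm

x̄ = 36.67 cm, ȳ = 50.00 cm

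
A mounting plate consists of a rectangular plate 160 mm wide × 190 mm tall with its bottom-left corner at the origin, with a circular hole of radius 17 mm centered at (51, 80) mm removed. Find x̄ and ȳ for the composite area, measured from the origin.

x̄ = 80.89 mm, ȳ = 95.46 mm

Part | A | x̄ᵢ | ȳᵢ | A·x̄ᵢ | A·ȳᵢ
plate | 30400.00 | 80.00 | 95.00 | 2432000.00 | 2888000.00
hole | -907.92 | 51.00 | 80.00 | -46303.93 | -72633.62
Σ | 29492.08 |  |  | 2385696.07 | 2815366.38
x̄ = 2385696.07 / 29492.08 = 80.89 mm
ȳ = 2815366.38 / 29492.08 = 95.46 mm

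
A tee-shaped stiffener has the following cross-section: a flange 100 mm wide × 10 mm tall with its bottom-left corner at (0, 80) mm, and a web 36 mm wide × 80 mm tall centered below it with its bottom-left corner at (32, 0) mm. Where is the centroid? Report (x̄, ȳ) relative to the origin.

x̄ = 50.00 mm, ȳ = 51.60 mm

Part | A | x̄ᵢ | ȳᵢ | A·x̄ᵢ | A·ȳᵢ
web | 2880.00 | 50.00 | 40.00 | 144000.00 | 115200.00
flange | 1000.00 | 50.00 | 85.00 | 50000.00 | 85000.00
Σ | 3880.00 |  |  | 194000.00 | 200200.00
x̄ = 194000.00 / 3880.00 = 50.00 mm
ȳ = 200200.00 / 3880.00 = 51.60 mm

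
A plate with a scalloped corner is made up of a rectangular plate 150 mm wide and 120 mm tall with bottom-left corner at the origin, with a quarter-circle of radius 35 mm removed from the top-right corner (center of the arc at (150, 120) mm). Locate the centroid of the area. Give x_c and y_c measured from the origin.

x_c = 71.60 mm, y_c = 57.45 mm

plate: A = 150 × 120 = 18000.00, centroid at (75.00, 60.00).
removed quarter-circle: A = −¼π·35² = -962.11, centroid at (135.15, 105.15).
ΣA = 17037.89 mm²
ΣAx_c = (18000.00)(75.00) + (-962.11)(135.15) = 1219974.75 mm³
ΣAy_c = (18000.00)(60.00) + (-962.11)(105.15) = 978838.14 mm³
x_c = 1219974.75 / 17037.89 = 71.60 mm
y_c = 978838.14 / 17037.89 = 57.45 mm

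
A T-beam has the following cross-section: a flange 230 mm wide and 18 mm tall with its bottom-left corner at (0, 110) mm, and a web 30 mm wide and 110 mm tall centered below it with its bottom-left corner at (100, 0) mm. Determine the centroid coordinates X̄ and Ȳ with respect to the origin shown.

X̄ = 115.00 mm, Ȳ = 90.61 mm

Part | A | x̄ᵢ | ȳᵢ | A·x̄ᵢ | A·ȳᵢ
web | 3300.00 | 115.00 | 55.00 | 379500.00 | 181500.00
flange | 4140.00 | 115.00 | 119.00 | 476100.00 | 492660.00
Σ | 7440.00 |  |  | 855600.00 | 674160.00
X̄ = 855600.00 / 7440.00 = 115.00 mm
Ȳ = 674160.00 / 7440.00 = 90.61 mm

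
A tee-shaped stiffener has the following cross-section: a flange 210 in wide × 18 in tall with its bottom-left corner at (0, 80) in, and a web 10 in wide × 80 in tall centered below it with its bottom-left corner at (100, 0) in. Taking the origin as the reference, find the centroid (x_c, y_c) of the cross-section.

Part | A | x̄ᵢ | ȳᵢ | A·x̄ᵢ | A·ȳᵢ
web | 800.00 | 105.00 | 40.00 | 84000.00 | 32000.00
flange | 3780.00 | 105.00 | 89.00 | 396900.00 | 336420.00
Σ | 4580.00 |  |  | 480900.00 | 368420.00
x_c = 480900.00 / 4580.00 = 105.00 in
y_c = 368420.00 / 4580.00 = 80.44 in

x_c = 105.00 in, y_c = 80.44 in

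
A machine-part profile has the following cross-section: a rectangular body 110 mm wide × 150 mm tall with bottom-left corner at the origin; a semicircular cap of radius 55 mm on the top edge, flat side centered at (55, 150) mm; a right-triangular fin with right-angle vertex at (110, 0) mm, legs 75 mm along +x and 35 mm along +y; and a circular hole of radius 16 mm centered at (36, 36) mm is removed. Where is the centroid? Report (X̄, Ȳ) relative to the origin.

Part | A | x̄ᵢ | ȳᵢ | A·x̄ᵢ | A·ȳᵢ
rectangular body | 16500.00 | 55.00 | 75.00 | 907500.00 | 1237500.00
semicircular top | 4751.66 | 55.00 | 173.34 | 261341.24 | 823665.50
triangular fin | 1312.50 | 135.00 | 11.67 | 177187.50 | 15312.50
hole | -804.25 | 36.00 | 36.00 | -28952.92 | -28952.92
Σ | 21759.91 |  |  | 1317075.82 | 2047525.08
X̄ = 1317075.82 / 21759.91 = 60.53 mm
Ȳ = 2047525.08 / 21759.91 = 94.10 mm

X̄ = 60.53 mm, Ȳ = 94.10 mm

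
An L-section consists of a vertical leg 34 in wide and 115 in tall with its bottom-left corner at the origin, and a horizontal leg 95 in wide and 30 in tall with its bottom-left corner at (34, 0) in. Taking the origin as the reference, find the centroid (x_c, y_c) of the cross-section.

x_c = 44.19 in, y_c = 39.58 in

Part | A | x̄ᵢ | ȳᵢ | A·x̄ᵢ | A·ȳᵢ
vertical leg | 3910.00 | 17.00 | 57.50 | 66470.00 | 224825.00
horizontal leg | 2850.00 | 81.50 | 15.00 | 232275.00 | 42750.00
Σ | 6760.00 |  |  | 298745.00 | 267575.00
x_c = 298745.00 / 6760.00 = 44.19 in
y_c = 267575.00 / 6760.00 = 39.58 in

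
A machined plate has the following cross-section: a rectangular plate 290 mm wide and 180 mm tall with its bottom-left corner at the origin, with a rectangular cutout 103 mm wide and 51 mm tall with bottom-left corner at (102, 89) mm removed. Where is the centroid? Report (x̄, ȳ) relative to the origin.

plate: A = 290 × 180 = 52200.00, centroid at (145.00, 90.00).
hole: A = −(103 × 51) = -5253.00, centroid at (153.50, 114.50).
ΣA = 46947.00 mm², ΣAx̄ = 6762664.50 mm³, ΣAȳ = 4096531.50 mm³.
x̄ = 6762664.50/46947.00 = 144.05 mm; ȳ = 4096531.50/46947.00 = 87.26 mm.

x̄ = 144.05 mm, ȳ = 87.26 mm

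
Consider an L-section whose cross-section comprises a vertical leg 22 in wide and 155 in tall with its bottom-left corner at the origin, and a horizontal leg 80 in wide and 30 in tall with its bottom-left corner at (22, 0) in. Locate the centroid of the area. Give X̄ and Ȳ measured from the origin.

X̄ = 32.07 in, Ȳ = 51.68 in

vertical leg: A = 22 × 155 = 3410.00, centroid at (11.00, 77.50).
horizontal leg: A = 80 × 30 = 2400.00, centroid at (62.00, 15.00).
ΣA = 5810.00 in²
ΣAX̄ = (3410.00)(11.00) + (2400.00)(62.00) = 186310.00 in³
ΣAȲ = (3410.00)(77.50) + (2400.00)(15.00) = 300275.00 in³
X̄ = 186310.00 / 5810.00 = 32.07 in
Ȳ = 300275.00 / 5810.00 = 51.68 in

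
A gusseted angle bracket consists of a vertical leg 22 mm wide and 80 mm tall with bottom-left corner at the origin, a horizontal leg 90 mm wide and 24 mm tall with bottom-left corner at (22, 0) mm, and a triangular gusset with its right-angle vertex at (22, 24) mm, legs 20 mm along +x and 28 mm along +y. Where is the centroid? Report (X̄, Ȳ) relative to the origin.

Part | A | x̄ᵢ | ȳᵢ | A·x̄ᵢ | A·ȳᵢ
vertical leg | 1760.00 | 11.00 | 40.00 | 19360.00 | 70400.00
horizontal leg | 2160.00 | 67.00 | 12.00 | 144720.00 | 25920.00
gusset | 280.00 | 28.67 | 33.33 | 8026.67 | 9333.33
Σ | 4200.00 |  |  | 172106.67 | 105653.33
X̄ = 172106.67 / 4200.00 = 40.98 mm
Ȳ = 105653.33 / 4200.00 = 25.16 mm

X̄ = 40.98 mm, Ȳ = 25.16 mm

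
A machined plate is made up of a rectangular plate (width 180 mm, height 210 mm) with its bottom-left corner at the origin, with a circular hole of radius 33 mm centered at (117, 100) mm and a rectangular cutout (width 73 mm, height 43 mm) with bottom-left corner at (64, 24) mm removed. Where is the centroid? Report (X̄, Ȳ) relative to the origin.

X̄ = 85.99 mm, Ȳ = 111.53 mm

plate: A = 180 × 210 = 37800.00, centroid at (90.00, 105.00).
hole 1: A = −π·33² = -3421.19, centroid at (117.00, 100.00).
hole 2: A = −(73 × 43) = -3139.00, centroid at (100.50, 45.50).
ΣA = 31239.81 mm²
ΣAX̄ = (37800.00)(90.00) + (-3421.19)(117.00) + (-3139.00)(100.50) = 2686250.76 mm³
ΣAȲ = (37800.00)(105.00) + (-3421.19)(100.00) + (-3139.00)(45.50) = 3484056.06 mm³
X̄ = 2686250.76 / 31239.81 = 85.99 mm
Ȳ = 3484056.06 / 31239.81 = 111.53 mm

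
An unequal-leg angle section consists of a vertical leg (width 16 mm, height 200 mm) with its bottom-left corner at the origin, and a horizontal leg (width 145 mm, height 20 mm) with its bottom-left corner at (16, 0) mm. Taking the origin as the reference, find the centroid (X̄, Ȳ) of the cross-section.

vertical leg: A = 16 × 200 = 3200.00, centroid at (8.00, 100.00).
horizontal leg: A = 145 × 20 = 2900.00, centroid at (88.50, 10.00).
ΣA = 6100.00 mm²
ΣAX̄ = (3200.00)(8.00) + (2900.00)(88.50) = 282250.00 mm³
ΣAȲ = (3200.00)(100.00) + (2900.00)(10.00) = 349000.00 mm³
X̄ = 282250.00 / 6100.00 = 46.27 mm
Ȳ = 349000.00 / 6100.00 = 57.21 mm

X̄ = 46.27 mm, Ȳ = 57.21 mm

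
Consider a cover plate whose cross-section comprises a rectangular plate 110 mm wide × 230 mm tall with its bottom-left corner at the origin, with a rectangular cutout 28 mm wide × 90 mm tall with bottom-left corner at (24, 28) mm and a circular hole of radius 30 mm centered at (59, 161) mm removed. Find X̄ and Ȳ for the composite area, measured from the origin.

plate: A = 110 × 230 = 25300.00, centroid at (55.00, 115.00).
hole 1: A = −(28 × 90) = -2520.00, centroid at (38.00, 73.00).
hole 2: A = −π·30² = -2827.43, centroid at (59.00, 161.00).
ΣA = 19952.57 mm², ΣAX̄ = 1128921.43 mm³, ΣAȲ = 2270323.22 mm³.
X̄ = 1128921.43/19952.57 = 56.58 mm; Ȳ = 2270323.22/19952.57 = 113.79 mm.

X̄ = 56.58 mm, Ȳ = 113.79 mm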